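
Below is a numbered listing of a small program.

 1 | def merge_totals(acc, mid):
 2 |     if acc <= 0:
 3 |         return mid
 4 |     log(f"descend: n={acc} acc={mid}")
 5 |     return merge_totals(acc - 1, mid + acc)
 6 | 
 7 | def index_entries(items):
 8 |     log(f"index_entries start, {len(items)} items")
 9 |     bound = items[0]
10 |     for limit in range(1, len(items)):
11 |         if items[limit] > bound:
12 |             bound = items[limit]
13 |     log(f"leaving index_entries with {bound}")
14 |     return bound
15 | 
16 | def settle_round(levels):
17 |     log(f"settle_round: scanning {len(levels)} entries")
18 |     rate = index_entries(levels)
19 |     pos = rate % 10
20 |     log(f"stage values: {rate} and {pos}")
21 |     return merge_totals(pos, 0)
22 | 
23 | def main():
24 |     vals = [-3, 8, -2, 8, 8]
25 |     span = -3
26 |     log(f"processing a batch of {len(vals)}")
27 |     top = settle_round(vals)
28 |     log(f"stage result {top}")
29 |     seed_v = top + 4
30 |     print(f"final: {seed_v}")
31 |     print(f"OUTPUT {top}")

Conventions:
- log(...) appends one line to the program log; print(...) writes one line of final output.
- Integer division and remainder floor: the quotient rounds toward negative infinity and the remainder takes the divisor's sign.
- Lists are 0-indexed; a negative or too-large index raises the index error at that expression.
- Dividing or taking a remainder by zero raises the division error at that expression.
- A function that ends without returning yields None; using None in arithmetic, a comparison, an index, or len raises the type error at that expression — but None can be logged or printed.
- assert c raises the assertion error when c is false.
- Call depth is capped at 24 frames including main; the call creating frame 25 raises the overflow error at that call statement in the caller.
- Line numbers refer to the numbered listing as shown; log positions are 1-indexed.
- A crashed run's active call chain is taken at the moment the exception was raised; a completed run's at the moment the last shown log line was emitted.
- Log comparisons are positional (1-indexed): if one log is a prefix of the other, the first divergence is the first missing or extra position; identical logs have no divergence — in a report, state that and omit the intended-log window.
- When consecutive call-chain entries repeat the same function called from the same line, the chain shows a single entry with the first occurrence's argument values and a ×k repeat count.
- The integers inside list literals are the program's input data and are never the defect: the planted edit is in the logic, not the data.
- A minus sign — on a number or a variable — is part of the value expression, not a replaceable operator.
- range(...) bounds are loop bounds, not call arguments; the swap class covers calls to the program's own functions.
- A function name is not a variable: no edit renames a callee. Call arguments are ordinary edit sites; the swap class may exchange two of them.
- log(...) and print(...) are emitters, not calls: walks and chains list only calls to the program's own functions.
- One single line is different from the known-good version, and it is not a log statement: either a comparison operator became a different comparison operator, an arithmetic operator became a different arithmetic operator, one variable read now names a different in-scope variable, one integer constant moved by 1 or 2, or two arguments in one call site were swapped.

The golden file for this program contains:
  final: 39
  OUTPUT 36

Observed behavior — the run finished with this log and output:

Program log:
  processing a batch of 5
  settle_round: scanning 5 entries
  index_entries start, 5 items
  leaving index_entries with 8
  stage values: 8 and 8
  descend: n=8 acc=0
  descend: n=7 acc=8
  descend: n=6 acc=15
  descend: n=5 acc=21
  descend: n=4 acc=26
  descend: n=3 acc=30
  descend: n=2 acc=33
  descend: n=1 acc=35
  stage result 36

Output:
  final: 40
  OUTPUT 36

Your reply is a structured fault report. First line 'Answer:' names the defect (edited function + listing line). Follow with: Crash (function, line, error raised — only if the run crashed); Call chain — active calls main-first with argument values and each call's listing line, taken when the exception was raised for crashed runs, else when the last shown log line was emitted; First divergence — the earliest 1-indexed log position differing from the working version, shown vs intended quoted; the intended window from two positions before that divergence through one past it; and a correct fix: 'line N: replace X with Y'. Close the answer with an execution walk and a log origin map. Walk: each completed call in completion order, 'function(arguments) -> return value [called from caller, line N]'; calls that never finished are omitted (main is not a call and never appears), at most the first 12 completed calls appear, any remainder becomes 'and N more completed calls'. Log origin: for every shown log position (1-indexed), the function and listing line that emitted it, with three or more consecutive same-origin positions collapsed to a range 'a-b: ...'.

Answer: the defect is in main at line 29.
Core observation: Every logged value matches the working version; the printed result is what differs.
Call chain: main.
First divergence: none; the two logs match at every position.
Execution walk:
  index_entries([-3, 8, -2, 8, 8]) -> 8  [called from settle_round, line 18]
  merge_totals(0, 36) -> 36  [called from merge_totals, line 5]
  merge_totals(1, 35) -> 36  [called from merge_totals, line 5]
  merge_totals(2, 33) -> 36  [called from merge_totals, line 5]
  merge_totals(3, 30) -> 36  [called from merge_totals, line 5]
  merge_totals(4, 26) -> 36  [called from merge_totals, line 5]
  merge_totals(5, 21) -> 36  [called from merge_totals, line 5]
  merge_totals(6, 15) -> 36  [called from merge_totals, line 5]
  merge_totals(7, 8) -> 36  [called from merge_totals, line 5]
  merge_totals(8, 0) -> 36  [called from settle_round, line 21]
  settle_round([-3, 8, -2, 8, 8]) -> 36  [called from main, line 27]
Log origins:
  1: from main, line 26
  2: from settle_round, line 17
  3: from index_entries, line 8
  4: from index_entries, line 13
  5: from settle_round, line 20
  6-13: from merge_totals, line 4
  14: from main, line 28
A correct fix: line 29: replace `4` with `3`.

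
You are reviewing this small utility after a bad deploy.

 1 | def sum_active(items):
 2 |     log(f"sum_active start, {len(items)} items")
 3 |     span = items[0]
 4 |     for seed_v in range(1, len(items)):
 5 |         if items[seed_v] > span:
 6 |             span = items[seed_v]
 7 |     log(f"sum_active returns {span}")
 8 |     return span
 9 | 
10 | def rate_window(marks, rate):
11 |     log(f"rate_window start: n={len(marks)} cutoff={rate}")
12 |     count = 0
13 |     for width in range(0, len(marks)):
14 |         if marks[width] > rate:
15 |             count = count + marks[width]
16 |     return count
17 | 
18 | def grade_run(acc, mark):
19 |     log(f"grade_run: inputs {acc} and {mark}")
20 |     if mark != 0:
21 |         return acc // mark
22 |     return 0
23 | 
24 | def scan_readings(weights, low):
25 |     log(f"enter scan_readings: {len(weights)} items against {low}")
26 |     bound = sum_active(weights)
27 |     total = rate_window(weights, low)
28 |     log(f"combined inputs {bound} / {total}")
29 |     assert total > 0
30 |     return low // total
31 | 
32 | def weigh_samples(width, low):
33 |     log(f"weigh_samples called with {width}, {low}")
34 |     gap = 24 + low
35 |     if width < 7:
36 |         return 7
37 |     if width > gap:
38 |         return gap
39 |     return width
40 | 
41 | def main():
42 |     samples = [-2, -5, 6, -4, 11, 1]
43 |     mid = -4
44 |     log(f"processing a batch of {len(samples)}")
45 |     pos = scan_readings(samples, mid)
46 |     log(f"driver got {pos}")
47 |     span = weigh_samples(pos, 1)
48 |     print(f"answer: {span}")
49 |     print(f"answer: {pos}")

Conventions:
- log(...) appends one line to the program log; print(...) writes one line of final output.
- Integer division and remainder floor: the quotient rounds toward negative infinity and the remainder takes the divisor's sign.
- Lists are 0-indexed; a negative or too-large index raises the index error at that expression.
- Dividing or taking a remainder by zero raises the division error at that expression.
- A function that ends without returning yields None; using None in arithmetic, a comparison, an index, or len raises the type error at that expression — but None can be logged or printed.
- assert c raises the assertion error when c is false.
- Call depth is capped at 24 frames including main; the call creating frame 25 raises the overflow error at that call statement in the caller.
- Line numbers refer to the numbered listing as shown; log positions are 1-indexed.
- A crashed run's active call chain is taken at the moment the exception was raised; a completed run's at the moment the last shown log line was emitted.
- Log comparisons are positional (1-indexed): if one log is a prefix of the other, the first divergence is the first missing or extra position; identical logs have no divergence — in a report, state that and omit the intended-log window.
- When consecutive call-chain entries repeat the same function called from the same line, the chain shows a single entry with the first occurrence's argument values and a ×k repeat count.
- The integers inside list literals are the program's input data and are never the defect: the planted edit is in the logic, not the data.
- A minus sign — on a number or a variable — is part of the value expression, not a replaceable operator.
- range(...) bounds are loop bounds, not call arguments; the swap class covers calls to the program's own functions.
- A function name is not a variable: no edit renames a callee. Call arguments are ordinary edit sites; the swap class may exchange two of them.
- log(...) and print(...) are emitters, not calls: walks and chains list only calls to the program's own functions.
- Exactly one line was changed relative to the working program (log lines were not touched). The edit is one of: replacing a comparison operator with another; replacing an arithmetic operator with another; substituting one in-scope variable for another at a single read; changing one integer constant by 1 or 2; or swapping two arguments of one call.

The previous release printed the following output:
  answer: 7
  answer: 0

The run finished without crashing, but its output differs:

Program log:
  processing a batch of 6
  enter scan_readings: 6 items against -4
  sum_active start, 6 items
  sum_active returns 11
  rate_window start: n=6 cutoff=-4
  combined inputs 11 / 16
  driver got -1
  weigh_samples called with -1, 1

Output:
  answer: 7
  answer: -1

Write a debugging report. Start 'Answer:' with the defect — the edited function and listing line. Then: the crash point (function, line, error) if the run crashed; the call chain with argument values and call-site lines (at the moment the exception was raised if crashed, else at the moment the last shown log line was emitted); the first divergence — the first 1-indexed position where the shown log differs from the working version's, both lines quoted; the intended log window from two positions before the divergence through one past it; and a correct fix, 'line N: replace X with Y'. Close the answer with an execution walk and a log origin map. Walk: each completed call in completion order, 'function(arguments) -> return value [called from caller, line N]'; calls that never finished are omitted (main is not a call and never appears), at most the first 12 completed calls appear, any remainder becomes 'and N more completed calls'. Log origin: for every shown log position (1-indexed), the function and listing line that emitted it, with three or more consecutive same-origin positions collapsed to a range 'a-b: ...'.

Answer: the defect is in scan_readings at line 30.
Key observation: The earliest visible damage is log position 7 — 'driver got -1' rather than the intended 'driver got 0'.
Call chain: main -> weigh_samples(-1, 1) (called at line 47).
First divergence: position 7 — the shown line 'driver got -1' should read 'driver got 0'.
Intended log window:
  5: rate_window start: n=6 cutoff=-4
  6: combined inputs 11 / 16
  7: driver got 0
  8: weigh_samples called with 0, 1
Execution walk:
  sum_active([-2, -5, 6, -4, 11, 1]) -> 11  [called from scan_readings, line 26]
  rate_window([-2, -5, 6, -4, 11, 1], -4) -> 16  [called from scan_readings, line 27]
  scan_readings([-2, -5, 6, -4, 11, 1], -4) -> -1  [called from main, line 45]
  weigh_samples(-1, 1) -> 7  [called from main, line 47]
Log origin:
  1 — main, line 44
  2 — scan_readings, line 25
  3 — sum_active, line 2
  4 — sum_active, line 7
  5 — rate_window, line 11
  6 — scan_readings, line 28
  7 — main, line 46
  8 — weigh_samples, line 33
A correct fix: line 30: replace `low` with `bound`.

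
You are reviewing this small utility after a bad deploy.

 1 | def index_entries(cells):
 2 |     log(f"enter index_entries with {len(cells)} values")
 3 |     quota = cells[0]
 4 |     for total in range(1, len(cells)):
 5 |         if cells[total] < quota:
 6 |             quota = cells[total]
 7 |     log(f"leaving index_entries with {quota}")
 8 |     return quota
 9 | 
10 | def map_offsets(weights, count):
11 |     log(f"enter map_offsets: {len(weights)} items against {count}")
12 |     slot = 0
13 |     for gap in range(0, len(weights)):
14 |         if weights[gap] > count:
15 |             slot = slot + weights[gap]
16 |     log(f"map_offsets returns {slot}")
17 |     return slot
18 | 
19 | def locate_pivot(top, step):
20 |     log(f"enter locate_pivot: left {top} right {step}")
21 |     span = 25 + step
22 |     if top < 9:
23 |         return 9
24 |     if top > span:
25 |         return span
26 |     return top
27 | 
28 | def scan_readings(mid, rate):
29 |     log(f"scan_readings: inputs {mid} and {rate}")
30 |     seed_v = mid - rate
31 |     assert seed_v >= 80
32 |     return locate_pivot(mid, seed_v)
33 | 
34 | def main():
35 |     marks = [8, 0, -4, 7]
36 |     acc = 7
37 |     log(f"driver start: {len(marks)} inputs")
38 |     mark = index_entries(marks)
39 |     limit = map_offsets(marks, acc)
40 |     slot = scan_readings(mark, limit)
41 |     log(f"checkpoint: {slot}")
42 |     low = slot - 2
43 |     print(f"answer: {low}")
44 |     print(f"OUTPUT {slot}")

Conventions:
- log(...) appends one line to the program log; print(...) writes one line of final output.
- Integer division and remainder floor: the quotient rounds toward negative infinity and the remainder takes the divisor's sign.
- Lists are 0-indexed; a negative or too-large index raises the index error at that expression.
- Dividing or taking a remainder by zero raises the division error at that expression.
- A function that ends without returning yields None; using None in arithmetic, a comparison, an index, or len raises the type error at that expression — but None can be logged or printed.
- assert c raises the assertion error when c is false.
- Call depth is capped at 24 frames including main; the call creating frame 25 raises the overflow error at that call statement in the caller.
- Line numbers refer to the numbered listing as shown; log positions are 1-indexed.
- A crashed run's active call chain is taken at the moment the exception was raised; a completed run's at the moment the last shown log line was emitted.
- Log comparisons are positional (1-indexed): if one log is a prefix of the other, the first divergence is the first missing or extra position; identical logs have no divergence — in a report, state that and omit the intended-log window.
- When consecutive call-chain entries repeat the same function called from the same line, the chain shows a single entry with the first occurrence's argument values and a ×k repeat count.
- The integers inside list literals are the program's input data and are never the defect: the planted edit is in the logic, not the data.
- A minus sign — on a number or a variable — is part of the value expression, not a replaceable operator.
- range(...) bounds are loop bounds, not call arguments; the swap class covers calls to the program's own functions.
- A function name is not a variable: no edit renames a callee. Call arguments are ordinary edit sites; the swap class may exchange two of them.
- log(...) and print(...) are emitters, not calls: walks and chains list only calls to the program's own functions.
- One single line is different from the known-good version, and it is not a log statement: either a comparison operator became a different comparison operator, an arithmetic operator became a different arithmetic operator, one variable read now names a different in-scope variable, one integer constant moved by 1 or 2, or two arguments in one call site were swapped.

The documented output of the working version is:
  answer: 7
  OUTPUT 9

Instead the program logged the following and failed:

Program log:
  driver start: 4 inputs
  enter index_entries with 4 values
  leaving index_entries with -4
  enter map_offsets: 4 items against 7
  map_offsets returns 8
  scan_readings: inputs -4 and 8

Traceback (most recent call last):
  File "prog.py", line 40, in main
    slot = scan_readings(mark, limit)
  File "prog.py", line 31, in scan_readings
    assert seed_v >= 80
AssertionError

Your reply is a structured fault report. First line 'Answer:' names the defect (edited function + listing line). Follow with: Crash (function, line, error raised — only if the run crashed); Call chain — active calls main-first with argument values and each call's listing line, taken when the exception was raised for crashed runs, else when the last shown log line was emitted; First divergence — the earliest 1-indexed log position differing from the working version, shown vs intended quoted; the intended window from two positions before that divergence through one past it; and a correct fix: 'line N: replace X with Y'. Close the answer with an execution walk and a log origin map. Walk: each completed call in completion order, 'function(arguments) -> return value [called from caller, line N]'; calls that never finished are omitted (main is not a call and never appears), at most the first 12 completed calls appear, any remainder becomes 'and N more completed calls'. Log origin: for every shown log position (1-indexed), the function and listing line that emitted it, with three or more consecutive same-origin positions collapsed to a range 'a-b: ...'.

Answer: the defect is in scan_readings at line 31.
Key fact: A complete run would log 'enter locate_pivot: left -4 right -12' next, but this one stopped at 6 lines.
Crash: scan_readings, line 31, AssertionError.
Call chain: main -> scan_readings(-4, 8) (called at line 40).
First divergence: position 7 (shown log ended at 6 lines; the working version continues: 'enter locate_pivot: left -4 right -12').
Intended log window:
  5: map_offsets returns 8
  6: scan_readings: inputs -4 and 8
  7: enter locate_pivot: left -4 right -12
  8: checkpoint: 9
Execution walk:
  index_entries([8, 0, -4, 7]) -> -4  [called from main, line 38]
  map_offsets([8, 0, -4, 7], 7) -> 8  [called from main, line 39]
Log origins:
  1 — main, line 37
  2 — index_entries, line 2
  3 — index_entries, line 7
  4 — map_offsets, line 11
  5 — map_offsets, line 16
  6 — scan_readings, line 29
A correct fix: line 31: replace `>=` with `<=`.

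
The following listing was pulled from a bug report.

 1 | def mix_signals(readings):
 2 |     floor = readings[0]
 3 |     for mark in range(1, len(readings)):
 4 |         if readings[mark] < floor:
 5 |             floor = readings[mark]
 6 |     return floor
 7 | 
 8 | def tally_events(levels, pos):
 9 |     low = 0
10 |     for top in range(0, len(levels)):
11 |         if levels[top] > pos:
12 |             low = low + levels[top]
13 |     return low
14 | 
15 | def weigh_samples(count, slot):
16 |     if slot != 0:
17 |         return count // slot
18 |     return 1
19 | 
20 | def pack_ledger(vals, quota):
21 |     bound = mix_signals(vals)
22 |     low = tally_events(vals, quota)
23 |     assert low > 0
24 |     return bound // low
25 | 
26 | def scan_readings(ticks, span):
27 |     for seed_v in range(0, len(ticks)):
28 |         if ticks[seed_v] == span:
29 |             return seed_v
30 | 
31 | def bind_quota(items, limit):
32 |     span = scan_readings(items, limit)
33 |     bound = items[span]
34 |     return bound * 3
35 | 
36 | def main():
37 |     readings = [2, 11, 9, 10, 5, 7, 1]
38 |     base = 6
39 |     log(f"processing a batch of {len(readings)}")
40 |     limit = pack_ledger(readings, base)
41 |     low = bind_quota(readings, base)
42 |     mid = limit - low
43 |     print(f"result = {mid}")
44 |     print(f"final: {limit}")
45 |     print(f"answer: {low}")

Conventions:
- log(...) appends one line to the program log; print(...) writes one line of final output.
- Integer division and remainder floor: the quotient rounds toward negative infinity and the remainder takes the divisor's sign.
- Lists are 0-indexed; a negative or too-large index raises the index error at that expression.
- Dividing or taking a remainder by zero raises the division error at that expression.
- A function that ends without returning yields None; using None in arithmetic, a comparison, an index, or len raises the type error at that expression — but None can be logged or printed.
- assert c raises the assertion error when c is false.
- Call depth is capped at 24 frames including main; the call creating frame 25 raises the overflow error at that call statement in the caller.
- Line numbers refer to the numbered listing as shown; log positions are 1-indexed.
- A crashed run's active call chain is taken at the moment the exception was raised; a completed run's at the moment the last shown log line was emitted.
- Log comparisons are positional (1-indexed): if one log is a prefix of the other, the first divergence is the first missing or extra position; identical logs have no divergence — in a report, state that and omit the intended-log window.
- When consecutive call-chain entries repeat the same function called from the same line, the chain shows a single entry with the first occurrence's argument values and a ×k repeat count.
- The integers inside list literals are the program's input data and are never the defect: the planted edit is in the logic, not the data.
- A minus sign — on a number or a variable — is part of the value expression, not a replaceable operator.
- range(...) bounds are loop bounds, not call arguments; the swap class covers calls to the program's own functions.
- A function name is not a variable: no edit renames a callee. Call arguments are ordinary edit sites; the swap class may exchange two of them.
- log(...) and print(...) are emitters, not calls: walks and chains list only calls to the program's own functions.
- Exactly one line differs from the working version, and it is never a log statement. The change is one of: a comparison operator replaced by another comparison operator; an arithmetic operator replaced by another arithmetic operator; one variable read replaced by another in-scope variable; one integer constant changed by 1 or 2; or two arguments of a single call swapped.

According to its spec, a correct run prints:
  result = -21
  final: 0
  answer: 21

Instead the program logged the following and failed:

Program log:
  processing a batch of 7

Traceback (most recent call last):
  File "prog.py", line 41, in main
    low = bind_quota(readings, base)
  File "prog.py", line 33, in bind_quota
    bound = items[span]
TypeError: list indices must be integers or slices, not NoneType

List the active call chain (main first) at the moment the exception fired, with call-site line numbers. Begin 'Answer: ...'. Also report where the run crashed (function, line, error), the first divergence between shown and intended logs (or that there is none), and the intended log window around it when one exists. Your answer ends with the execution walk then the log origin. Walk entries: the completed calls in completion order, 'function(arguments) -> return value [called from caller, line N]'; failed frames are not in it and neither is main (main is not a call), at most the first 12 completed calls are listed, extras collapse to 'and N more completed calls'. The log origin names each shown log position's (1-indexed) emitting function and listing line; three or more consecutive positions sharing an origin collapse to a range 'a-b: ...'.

Answer: main -> bind_quota (called at line 41).
Key fact: No log line differs; the crash is the first visible symptom.
Crash: bind_quota, line 33, TypeError.
First divergence: none — the logs agree in full.
Execution walk:
  mix_signals([2, 11, 9, 10, 5, 7, 1]) -> 1  [called from pack_ledger, line 21]
  tally_events([2, 11, 9, 10, 5, 7, 1], 6) -> 37  [called from pack_ledger, line 22]
  pack_ledger([2, 11, 9, 10, 5, 7, 1], 6) -> 0  [called from main, line 40]
  scan_readings([2, 11, 9, 10, 5, 7, 1], 6) -> None  [called from bind_quota, line 32]
Log line origins:
  1 — main, line 39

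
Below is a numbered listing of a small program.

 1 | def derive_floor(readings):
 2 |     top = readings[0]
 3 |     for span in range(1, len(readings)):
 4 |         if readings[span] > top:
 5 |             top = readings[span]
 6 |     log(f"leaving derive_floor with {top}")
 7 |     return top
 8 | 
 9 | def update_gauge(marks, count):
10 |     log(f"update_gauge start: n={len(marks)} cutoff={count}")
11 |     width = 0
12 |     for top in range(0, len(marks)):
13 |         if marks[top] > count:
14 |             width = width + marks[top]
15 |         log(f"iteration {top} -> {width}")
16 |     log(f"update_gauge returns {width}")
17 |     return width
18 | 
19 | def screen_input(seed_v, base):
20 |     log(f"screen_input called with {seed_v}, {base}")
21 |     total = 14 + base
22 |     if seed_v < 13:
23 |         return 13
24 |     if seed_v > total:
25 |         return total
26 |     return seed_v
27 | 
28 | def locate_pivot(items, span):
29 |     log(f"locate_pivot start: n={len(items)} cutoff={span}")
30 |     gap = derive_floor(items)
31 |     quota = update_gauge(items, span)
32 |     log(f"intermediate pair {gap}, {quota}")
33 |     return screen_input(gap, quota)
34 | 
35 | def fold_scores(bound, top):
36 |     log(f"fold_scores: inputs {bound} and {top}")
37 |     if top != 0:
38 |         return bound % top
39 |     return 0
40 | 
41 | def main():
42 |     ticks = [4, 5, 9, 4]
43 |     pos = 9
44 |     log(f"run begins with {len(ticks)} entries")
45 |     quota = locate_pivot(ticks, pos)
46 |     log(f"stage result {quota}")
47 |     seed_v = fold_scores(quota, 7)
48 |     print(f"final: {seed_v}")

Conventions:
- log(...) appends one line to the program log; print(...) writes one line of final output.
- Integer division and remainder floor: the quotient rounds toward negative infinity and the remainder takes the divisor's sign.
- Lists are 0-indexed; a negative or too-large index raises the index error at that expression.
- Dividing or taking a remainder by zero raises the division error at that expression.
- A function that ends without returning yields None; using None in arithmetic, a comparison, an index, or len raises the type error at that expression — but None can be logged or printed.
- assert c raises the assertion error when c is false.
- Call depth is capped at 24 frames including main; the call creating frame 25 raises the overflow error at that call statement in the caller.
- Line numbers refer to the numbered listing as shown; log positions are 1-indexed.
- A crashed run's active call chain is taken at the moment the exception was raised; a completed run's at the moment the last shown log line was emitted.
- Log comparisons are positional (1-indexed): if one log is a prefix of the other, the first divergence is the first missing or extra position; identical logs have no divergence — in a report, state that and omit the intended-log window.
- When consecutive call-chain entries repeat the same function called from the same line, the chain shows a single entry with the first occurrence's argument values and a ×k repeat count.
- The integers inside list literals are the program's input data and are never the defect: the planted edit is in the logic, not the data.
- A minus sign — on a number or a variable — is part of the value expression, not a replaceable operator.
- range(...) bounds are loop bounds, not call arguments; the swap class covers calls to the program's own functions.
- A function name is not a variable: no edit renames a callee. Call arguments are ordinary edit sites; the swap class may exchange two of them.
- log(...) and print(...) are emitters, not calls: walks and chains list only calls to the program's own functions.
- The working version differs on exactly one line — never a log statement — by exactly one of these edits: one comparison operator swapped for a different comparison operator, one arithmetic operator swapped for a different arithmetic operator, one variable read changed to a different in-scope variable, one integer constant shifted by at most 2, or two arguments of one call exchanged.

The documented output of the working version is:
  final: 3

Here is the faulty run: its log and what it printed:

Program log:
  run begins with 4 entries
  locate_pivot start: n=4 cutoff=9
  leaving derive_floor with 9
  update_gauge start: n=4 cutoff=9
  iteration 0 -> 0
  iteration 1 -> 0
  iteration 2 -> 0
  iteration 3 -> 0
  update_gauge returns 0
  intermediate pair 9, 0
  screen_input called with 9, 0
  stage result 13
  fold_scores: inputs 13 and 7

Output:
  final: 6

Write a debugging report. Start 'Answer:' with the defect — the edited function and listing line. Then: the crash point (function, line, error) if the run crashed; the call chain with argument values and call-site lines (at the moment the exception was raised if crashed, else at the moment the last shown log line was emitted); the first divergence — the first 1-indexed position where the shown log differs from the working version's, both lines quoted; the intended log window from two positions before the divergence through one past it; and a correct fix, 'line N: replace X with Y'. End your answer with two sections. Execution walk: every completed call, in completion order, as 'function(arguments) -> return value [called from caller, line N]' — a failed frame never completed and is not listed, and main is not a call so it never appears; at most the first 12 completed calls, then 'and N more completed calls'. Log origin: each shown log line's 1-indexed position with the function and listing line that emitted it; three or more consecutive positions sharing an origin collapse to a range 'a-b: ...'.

Answer: the defect is in main at line 47.
Core observation: Position 13 is the first bad log line: 'fold_scores: inputs 13 and 7' should read 'fold_scores: inputs 13 and 5'.
Call chain: main -> fold_scores(13, 7) (called at line 47).
First divergence: position 13; shown 'fold_scores: inputs 13 and 7' vs intended 'fold_scores: inputs 13 and 5'.
Intended log window:
  11: screen_input called with 9, 0
  12: stage result 13
  13: fold_scores: inputs 13 and 5
Execution walk:
  derive_floor([4, 5, 9, 4]) -> 9  [called from locate_pivot, line 30]
  update_gauge([4, 5, 9, 4], 9) -> 0  [called from locate_pivot, line 31]
  screen_input(9, 0) -> 13  [called from locate_pivot, line 33]
  locate_pivot([4, 5, 9, 4], 9) -> 13  [called from main, line 45]
  fold_scores(13, 7) -> 6  [called from main, line 47]
Log origin:
  1: from main, line 44
  2: from locate_pivot, line 29
  3: from derive_floor, line 6
  4: from update_gauge, line 10
  5-8: from update_gauge, line 15
  9: from update_gauge, line 16
  10: from locate_pivot, line 32
  11: from screen_input, line 20
  12: from main, line 46
  13: from fold_scores, line 36
A correct fix: line 47: replace `7` with `5`.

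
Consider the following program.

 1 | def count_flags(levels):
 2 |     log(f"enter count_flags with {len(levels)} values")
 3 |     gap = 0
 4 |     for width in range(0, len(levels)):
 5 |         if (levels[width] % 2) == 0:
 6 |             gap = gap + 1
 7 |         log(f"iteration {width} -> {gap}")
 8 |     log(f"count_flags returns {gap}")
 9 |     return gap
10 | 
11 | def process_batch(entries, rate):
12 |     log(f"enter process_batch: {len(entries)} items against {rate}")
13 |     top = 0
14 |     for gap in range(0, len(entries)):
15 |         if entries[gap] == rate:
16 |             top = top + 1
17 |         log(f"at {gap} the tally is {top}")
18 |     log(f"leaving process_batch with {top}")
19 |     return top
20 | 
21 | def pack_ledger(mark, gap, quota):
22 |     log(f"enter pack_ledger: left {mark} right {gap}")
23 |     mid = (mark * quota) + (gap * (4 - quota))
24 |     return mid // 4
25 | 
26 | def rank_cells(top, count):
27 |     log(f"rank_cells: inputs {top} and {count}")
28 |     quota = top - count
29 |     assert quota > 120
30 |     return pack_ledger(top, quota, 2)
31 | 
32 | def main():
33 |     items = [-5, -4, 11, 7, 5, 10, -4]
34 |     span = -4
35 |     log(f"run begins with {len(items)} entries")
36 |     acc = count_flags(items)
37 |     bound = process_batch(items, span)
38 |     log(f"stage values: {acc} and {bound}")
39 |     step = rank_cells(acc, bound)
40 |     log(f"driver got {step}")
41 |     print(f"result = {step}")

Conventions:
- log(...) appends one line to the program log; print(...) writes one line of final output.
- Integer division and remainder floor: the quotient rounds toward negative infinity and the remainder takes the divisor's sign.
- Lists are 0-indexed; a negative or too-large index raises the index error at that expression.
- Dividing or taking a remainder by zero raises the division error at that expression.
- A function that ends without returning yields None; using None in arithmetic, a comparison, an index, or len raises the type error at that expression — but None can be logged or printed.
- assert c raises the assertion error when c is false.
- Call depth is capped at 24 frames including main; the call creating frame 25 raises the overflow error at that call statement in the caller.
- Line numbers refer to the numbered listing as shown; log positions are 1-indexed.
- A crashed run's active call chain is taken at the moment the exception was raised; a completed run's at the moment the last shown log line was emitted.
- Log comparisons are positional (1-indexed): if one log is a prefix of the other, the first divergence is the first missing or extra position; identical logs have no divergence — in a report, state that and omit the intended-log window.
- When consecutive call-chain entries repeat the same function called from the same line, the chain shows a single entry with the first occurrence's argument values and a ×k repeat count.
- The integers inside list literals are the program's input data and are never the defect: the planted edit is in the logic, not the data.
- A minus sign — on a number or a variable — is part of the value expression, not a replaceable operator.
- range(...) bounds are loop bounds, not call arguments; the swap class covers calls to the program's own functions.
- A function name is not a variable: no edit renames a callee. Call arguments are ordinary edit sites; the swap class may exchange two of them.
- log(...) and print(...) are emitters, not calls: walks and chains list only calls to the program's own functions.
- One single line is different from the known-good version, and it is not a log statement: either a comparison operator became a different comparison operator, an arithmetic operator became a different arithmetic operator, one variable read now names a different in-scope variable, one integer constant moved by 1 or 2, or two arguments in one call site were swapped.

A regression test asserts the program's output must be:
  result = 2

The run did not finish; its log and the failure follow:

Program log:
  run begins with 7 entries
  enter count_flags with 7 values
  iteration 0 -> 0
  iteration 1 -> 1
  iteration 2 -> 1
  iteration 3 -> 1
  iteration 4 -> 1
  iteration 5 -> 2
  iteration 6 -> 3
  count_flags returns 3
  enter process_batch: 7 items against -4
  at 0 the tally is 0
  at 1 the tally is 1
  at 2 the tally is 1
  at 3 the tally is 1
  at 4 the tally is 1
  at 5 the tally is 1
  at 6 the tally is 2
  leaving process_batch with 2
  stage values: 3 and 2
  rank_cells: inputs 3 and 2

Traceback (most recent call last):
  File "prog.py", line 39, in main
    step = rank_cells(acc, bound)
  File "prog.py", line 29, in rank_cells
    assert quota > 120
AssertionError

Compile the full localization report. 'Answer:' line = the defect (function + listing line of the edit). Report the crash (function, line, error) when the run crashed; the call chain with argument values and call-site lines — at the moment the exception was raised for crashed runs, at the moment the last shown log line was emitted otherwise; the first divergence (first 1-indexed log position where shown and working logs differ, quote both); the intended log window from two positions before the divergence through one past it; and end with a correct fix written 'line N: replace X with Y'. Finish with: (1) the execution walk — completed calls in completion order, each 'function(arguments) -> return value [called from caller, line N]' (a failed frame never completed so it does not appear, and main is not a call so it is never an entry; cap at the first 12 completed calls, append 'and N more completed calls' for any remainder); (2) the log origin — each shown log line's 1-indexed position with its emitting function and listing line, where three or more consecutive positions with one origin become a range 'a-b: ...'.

Answer: the defect is in rank_cells at line 29.
Key observation: The shown log is a 21-line prefix of the intended one, whose next entry is 'enter pack_ledger: left 3 right 1'.
Crash: rank_cells, line 29, AssertionError.
Call chain: main -> rank_cells(3, 2) (called at line 39).
First divergence: position 22 — the faulty run's log ends after 21 lines; the working version continues with 'enter pack_ledger: left 3 right 1'.
Intended log window:
  20: stage values: 3 and 2
  21: rank_cells: inputs 3 and 2
  22: enter pack_ledger: left 3 right 1
  23: driver got 2
Execution walk:
  count_flags([-5, -4, 11, 7, 5, 10, -4]) -> 3  [called from main, line 36]
  process_batch([-5, -4, 11, 7, 5, 10, -4], -4) -> 2  [called from main, line 37]
Log line origins:
  1: emitted by main (line 35)
  2: emitted by count_flags (line 2)
  3-9: emitted by count_flags (line 7)
  10: emitted by count_flags (line 8)
  11: emitted by process_batch (line 12)
  12-18: emitted by process_batch (line 17)
  19: emitted by process_batch (line 18)
  20: emitted by main (line 38)
  21: emitted by rank_cells (line 27)
A correct fix: line 29: replace `>` with `<=`.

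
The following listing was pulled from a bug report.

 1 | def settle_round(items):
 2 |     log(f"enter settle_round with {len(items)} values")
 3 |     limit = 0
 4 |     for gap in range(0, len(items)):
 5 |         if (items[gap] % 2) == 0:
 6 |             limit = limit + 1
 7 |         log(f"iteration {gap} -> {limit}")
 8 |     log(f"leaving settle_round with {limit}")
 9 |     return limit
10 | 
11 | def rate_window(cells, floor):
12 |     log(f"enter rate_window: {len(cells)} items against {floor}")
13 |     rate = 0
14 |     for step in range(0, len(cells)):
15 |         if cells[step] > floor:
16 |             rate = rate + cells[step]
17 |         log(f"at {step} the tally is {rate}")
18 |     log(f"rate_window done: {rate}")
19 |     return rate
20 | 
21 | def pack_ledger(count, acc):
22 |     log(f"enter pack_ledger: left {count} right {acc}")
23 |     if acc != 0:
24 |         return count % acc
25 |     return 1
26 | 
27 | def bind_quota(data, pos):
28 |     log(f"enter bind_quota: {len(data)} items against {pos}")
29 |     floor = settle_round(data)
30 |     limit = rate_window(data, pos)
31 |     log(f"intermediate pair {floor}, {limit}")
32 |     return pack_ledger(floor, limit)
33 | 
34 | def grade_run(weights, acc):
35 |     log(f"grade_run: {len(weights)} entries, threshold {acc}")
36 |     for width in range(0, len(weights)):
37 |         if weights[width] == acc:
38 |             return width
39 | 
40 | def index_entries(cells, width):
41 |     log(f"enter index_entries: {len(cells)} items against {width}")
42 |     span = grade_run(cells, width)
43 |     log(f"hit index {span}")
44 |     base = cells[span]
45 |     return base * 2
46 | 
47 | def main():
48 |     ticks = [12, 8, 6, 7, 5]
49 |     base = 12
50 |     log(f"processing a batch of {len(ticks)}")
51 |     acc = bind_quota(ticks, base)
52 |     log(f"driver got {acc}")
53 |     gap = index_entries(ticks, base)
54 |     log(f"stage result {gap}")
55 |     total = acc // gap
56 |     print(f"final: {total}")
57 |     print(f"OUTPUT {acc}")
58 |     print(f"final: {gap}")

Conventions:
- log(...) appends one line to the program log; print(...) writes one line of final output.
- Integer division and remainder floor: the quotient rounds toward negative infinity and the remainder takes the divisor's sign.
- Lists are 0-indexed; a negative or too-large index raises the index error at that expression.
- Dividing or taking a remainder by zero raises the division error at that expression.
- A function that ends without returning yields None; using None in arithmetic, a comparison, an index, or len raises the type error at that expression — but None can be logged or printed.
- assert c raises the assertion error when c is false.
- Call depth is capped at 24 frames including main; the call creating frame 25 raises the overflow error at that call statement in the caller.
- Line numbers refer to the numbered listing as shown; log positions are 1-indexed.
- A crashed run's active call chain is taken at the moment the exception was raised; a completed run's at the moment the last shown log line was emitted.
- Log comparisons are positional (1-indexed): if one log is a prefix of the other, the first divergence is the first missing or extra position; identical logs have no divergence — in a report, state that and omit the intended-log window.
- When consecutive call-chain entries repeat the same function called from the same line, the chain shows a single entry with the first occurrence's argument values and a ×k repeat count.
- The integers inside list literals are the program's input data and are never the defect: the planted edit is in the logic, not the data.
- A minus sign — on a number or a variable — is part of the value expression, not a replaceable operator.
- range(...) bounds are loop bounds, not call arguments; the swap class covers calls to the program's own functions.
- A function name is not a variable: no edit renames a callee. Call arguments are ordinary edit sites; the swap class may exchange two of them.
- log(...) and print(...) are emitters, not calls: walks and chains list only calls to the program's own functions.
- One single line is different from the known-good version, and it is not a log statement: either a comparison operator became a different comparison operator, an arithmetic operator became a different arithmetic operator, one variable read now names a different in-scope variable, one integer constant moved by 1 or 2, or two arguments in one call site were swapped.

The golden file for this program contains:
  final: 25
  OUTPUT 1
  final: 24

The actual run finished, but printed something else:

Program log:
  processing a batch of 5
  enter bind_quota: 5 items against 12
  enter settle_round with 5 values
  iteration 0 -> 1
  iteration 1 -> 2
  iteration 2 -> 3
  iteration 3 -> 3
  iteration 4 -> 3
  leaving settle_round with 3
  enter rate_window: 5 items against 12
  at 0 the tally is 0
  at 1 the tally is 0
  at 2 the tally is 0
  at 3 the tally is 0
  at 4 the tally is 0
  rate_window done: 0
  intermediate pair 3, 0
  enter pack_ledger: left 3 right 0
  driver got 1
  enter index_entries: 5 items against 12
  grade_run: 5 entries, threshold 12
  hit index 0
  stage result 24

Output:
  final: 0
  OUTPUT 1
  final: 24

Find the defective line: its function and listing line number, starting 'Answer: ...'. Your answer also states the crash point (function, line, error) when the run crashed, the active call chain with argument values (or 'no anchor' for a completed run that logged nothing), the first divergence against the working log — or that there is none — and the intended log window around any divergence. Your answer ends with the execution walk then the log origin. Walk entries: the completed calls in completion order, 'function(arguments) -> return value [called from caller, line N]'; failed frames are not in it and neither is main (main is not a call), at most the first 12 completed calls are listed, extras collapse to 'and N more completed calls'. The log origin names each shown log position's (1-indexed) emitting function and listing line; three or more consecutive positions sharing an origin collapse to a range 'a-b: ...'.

Answer: the defect is in main at line 55.
Key observation: The two runs log identically and part ways only at the printed values.
Call chain: main.
First divergence: there is none — every log position agrees.
Execution walk:
  settle_round([12, 8, 6, 7, 5]) -> 3  [called from bind_quota, line 29]
  rate_window([12, 8, 6, 7, 5], 12) -> 0  [called from bind_quota, line 30]
  pack_ledger(3, 0) -> 1  [called from bind_quota, line 32]
  bind_quota([12, 8, 6, 7, 5], 12) -> 1  [called from main, line 51]
  grade_run([12, 8, 6, 7, 5], 12) -> 0  [called from index_entries, line 42]
  index_entries([12, 8, 6, 7, 5], 12) -> 24  [called from main, line 53]
Log line origins:
  1: emitted by main (line 50)
  2: emitted by bind_quota (line 28)
  3: emitted by settle_round (line 2)
  4-8: emitted by settle_round (line 7)
  9: emitted by settle_round (line 8)
  10: emitted by rate_window (line 12)
  11-15: emitted by rate_window (line 17)
  16: emitted by rate_window (line 18)
  17: emitted by bind_quota (line 31)
  18: emitted by pack_ledger (line 22)
  19: emitted by main (line 52)
  20: emitted by index_entries (line 41)
  21: emitted by grade_run (line 35)
  22: emitted by index_entries (line 43)
  23: emitted by main (line 54)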